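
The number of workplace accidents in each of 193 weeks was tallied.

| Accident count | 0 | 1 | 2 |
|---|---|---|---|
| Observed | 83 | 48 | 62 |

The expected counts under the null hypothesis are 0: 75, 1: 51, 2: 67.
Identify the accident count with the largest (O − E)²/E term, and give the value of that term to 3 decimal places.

0, 0.853

cat         O        E   (O−E)²/E
0          83       75     0.8533
1          48       51     0.1765
2          62       67     0.3731
The largest term is for 0: 0.853.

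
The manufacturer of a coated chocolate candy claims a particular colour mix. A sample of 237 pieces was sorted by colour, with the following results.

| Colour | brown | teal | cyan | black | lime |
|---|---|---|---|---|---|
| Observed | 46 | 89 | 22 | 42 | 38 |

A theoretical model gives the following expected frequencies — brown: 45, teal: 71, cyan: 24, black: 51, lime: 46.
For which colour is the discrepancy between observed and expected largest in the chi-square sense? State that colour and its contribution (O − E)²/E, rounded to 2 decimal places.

teal, 4.56

χ² = (46−45)²/45 + (89−71)²/71 + (22−24)²/24 + (42−51)²/51 + (38−46)²/46
   = 0.022 + 4.563 + 0.167 + 1.588 + 1.391
The largest term is for teal: 4.56.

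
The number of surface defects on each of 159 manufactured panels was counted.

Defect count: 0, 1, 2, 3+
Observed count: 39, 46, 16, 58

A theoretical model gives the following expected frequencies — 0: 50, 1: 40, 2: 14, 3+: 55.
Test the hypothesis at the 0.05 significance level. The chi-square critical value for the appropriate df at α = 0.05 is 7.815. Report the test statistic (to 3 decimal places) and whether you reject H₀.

3.769; do not reject

cat         O        E   (O−E)²/E
0          39       50     2.4200
1          46       40     0.9000
2          16       14     0.2857
3+         58       55     0.1636
Sum = 3.769
df = 3. Since 3.769 < 7.815, we do not reject H₀.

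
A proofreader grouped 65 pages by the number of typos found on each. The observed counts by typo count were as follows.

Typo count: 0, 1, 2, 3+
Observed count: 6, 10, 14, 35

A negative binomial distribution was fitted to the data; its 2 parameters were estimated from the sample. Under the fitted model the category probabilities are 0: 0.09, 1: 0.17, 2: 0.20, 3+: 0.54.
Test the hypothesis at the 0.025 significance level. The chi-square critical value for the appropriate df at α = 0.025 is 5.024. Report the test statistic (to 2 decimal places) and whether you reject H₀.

0.18; do not reject

Expected counts E_i = n·p_i: 65×0.09 = 5.85, 65×0.17 = 11.05, 65×0.20 = 13, 65×0.54 = 35.1.
χ² = (6−5.85)²/5.85 + (10−11.05)²/11.05 + (14−13)²/13 + (35−35.1)²/35.1
   = 0.004 + 0.100 + 0.077 + 0.000
Sum = 0.18
df = 1. Since 0.18 < 5.024, we do not reject H₀.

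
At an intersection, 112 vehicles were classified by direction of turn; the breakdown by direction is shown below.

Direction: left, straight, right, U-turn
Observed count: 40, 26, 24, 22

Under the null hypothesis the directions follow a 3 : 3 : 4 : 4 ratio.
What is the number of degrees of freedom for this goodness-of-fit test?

3

There are k = 4 categories and no parameters were estimated from the data, so df = 4 − 1 = 3.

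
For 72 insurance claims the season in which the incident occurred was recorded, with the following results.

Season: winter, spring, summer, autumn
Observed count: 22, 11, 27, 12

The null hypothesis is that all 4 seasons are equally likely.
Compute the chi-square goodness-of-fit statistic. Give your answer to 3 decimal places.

10.111

Under H₀ each category has probability 1/4, so each expected count is 72/4 = 18.
winter: (22 − 18)²/18 = 16/18 = 0.8889
spring: (11 − 18)²/18 = 49/18 = 2.7222
summer: (27 − 18)²/18 = 81/18 = 4.5000
autumn: (12 − 18)²/18 = 36/18 = 2.0000
Sum = 10.111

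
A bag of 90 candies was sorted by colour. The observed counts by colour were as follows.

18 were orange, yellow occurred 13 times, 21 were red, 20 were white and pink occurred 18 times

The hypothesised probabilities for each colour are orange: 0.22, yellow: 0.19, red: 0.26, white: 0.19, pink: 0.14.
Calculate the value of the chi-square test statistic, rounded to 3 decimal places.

4.199

Expected counts E_i = n·p_i: 90×0.22 = 19.8, 90×0.19 = 17.1, 90×0.26 = 23.4, 90×0.19 = 17.1, 90×0.14 = 12.6.
orange: (18 − 19.8)²/19.8 = 3.24/19.8 = 0.1636
yellow: (13 − 17.1)²/17.1 = 16.81/17.1 = 0.9830
red: (21 − 23.4)²/23.4 = 5.76/23.4 = 0.2462
white: (20 − 17.1)²/17.1 = 8.41/17.1 = 0.4918
pink: (18 − 12.6)²/12.6 = 29.16/12.6 = 2.3143
Sum = 4.199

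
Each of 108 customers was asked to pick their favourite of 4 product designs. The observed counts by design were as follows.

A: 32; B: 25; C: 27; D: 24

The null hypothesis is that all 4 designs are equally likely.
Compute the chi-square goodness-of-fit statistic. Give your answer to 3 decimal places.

1.407

Under H₀ each category has probability 1/4, so each expected count is 108/4 = 27.
χ² = (32−27)²/27 + (25−27)²/27 + (27−27)²/27 + (24−27)²/27
   = 0.9259 + 0.1481 + 0.0000 + 0.3333
Sum = 1.407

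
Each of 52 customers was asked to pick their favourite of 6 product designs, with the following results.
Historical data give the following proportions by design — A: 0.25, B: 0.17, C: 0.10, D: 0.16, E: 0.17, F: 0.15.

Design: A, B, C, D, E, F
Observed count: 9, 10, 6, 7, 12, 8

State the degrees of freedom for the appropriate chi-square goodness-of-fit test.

5

There are k = 6 categories and no parameters were estimated from the data, so df = 6 − 1 = 5.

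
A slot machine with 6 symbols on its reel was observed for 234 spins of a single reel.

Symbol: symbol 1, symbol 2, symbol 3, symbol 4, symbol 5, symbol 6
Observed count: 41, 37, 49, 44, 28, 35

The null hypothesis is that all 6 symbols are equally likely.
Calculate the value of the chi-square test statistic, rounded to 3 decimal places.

Expected count for each of the 6 categories: 234/6 = 39.
symbol 1: (41 − 39)²/39 = 4/39 = 0.1026
symbol 2: (37 − 39)²/39 = 4/39 = 0.1026
symbol 3: (49 − 39)²/39 = 100/39 = 2.5641
symbol 4: (44 − 39)²/39 = 25/39 = 0.6410
symbol 5: (28 − 39)²/39 = 121/39 = 3.1026
symbol 6: (35 − 39)²/39 = 16/39 = 0.4103
Sum = 6.923

6.923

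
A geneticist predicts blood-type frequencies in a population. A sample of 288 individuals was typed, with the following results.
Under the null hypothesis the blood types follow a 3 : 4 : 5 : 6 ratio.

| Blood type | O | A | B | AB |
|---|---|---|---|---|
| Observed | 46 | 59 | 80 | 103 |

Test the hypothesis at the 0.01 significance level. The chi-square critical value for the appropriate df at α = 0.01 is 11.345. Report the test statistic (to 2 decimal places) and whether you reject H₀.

0.98; do not reject

Ratio total = 18. Expected counts: 288×3/18 = 48, 288×4/18 = 64, 288×5/18 = 80, 288×6/18 = 96.
O: (46 − 48)²/48 = 4/48 = 0.083
A: (59 − 64)²/64 = 25/64 = 0.391
B: (80 − 80)²/80 = 0/80 = 0.000
AB: (103 − 96)²/96 = 49/96 = 0.510
Sum = 0.98
df = 3. Since 0.98 < 11.345, we do not reject H₀.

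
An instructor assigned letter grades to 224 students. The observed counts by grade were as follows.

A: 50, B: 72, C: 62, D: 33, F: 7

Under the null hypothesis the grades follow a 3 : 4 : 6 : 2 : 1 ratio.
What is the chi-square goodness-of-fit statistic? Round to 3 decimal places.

Ratio total = 16. Expected counts: 224×3/16 = 42, 224×4/16 = 56, 224×6/16 = 84, 224×2/16 = 28, 224×1/16 = 14.
χ² = (50−42)²/42 + (72−56)²/56 + (62−84)²/84 + (33−28)²/28 + (7−14)²/14
   = 1.5238 + 4.5714 + 5.7619 + 0.8929 + 3.5000
Sum = 16.250

16.250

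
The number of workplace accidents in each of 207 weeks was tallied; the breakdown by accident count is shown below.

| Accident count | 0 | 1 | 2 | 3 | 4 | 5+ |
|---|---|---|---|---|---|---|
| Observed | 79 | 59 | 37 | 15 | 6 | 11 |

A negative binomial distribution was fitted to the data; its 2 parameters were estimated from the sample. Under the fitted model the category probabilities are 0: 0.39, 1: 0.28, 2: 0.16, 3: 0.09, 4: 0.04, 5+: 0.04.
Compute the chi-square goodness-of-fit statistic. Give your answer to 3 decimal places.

2.739

Expected counts E_i = n·p_i: 207×0.39 = 80.73, 207×0.28 = 57.96, 207×0.16 = 33.12, 207×0.09 = 18.63, 207×0.04 = 8.28, 207×0.04 = 8.28.
χ² = (79−80.73)²/80.73 + (59−57.96)²/57.96 + (37−33.12)²/33.12 + (15−18.63)²/18.63 + (6−8.28)²/8.28 + (11−8.28)²/8.28
   = 0.0371 + 0.0187 + 0.4545 + 0.7073 + 0.6278 + 0.8935
Sum = 2.739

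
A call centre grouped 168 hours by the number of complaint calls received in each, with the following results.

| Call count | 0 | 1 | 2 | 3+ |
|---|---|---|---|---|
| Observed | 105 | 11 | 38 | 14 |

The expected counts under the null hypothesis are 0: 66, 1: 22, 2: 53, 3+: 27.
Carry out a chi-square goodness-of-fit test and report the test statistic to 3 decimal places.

39.050

χ² = (105−66)²/66 + (11−22)²/22 + (38−53)²/53 + (14−27)²/27
   = 23.0455 + 5.5000 + 4.2453 + 6.2593
Sum = 39.050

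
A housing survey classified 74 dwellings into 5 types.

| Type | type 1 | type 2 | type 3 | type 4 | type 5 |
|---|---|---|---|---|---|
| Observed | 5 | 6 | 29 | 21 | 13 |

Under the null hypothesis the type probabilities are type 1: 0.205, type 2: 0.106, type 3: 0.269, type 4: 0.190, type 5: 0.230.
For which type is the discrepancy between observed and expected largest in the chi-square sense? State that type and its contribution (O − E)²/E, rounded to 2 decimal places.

Expected counts E_i = n·p_i: 74×0.205 = 15.17, 74×0.106 = 7.844, 74×0.269 = 19.906, 74×0.190 = 14.06, 74×0.230 = 17.02.
χ² = (5−15.17)²/15.17 + (6−7.844)²/7.844 + (29−19.906)²/19.906 + (21−14.06)²/14.06 + (13−17.02)²/17.02
   = 6.818 + 0.433 + 4.155 + 3.426 + 0.949
The largest term is for type 1: 6.82.

type 1, 6.82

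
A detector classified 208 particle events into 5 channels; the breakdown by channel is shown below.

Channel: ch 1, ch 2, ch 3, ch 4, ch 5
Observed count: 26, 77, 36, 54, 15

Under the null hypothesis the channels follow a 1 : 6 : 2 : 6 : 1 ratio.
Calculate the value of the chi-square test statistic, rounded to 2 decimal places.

24.55

Ratio total = 16. Expected counts: 208×1/16 = 13, 208×6/16 = 78, 208×2/16 = 26, 208×6/16 = 78, 208×1/16 = 13.
ch 1: (26 − 13)²/13 = 169/13 = 13.000
ch 2: (77 − 78)²/78 = 1/78 = 0.013
ch 3: (36 − 26)²/26 = 100/26 = 3.846
ch 4: (54 − 78)²/78 = 576/78 = 7.385
ch 5: (15 − 13)²/13 = 4/13 = 0.308
Sum = 24.55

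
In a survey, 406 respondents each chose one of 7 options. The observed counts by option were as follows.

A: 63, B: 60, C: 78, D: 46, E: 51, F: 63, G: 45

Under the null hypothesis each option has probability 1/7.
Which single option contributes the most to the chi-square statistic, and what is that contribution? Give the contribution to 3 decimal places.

Expected count for each of the 7 categories: 406/7 = 58.
cat         O        E   (O−E)²/E
A          63       58     0.4310
B          60       58     0.0690
C          78       58     6.8966
D          46       58     2.4828
E          51       58     0.8448
F          63       58     0.4310
G          45       58     2.9138
The largest term is for C: 6.897.

C, 6.897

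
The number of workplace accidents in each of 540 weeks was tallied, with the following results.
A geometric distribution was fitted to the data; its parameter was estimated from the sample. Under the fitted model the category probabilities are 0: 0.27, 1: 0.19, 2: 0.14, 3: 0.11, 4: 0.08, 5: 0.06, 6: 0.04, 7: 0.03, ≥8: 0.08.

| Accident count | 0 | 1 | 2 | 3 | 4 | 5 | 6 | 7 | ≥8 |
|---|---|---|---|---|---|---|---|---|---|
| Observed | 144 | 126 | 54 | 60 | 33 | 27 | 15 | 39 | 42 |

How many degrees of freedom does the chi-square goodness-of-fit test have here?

7

There are k = 9 categories and 1 parameter estimated from the data, so df = 9 − 1 − 1 = 7.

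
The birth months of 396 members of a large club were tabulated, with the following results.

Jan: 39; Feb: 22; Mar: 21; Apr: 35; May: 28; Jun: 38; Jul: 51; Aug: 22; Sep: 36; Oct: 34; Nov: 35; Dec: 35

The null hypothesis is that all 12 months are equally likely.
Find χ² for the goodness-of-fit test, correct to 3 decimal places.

Expected count for each of the 12 categories: 396/12 = 33.
χ² = (39−33)²/33 + (22−33)²/33 + (21−33)²/33 + (35−33)²/33 + (28−33)²/33 + (38−33)²/33 + (51−33)²/33 + (22−33)²/33 + (36−33)²/33 + (34−33)²/33 + (35−33)²/33 + (35−33)²/33
   = 1.0909 + 3.6667 + 4.3636 + 0.1212 + 0.7576 + 0.7576 + 9.8182 + 3.6667 + 0.2727 + 0.0303 + 0.1212 + 0.1212
Sum = 24.788

24.788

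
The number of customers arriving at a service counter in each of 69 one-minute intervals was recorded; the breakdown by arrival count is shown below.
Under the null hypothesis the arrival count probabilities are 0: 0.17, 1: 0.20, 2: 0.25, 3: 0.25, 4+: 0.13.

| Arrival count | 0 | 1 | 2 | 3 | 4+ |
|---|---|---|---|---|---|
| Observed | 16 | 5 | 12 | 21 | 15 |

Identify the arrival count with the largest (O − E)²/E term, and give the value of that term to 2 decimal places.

Expected counts E_i = n·p_i: 69×0.17 = 11.73, 69×0.20 = 13.8, 69×0.25 = 17.25, 69×0.25 = 17.25, 69×0.13 = 8.97.
0: (16 − 11.73)²/11.73 = 18.2329/11.73 = 1.554
1: (5 − 13.8)²/13.8 = 77.44/13.8 = 5.612
2: (12 − 17.25)²/17.25 = 27.5625/17.25 = 1.598
3: (21 − 17.25)²/17.25 = 14.0625/17.25 = 0.815
4+: (15 − 8.97)²/8.97 = 36.3609/8.97 = 4.054
The largest term is for 1: 5.61.

1, 5.61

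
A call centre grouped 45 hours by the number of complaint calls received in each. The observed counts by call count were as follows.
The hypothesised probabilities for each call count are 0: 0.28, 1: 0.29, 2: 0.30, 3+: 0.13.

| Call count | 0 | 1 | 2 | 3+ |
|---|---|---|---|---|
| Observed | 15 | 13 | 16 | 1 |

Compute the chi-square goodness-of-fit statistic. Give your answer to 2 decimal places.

Expected counts E_i = n·p_i: 45×0.28 = 12.6, 45×0.29 = 13.05, 45×0.30 = 13.5, 45×0.13 = 5.85.
0: (15 − 12.6)²/12.6 = 5.76/12.6 = 0.457
1: (13 − 13.05)²/13.05 = 0.0025/13.05 = 0.000
2: (16 − 13.5)²/13.5 = 6.25/13.5 = 0.463
3+: (1 − 5.85)²/5.85 = 23.5225/5.85 = 4.021
Sum = 4.94

4.94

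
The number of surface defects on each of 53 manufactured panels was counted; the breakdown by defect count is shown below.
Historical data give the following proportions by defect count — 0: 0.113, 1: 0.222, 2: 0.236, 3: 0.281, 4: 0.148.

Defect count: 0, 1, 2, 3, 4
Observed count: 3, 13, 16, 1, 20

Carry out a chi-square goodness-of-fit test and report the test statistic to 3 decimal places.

Expected counts E_i = n·p_i: 53×0.113 = 5.989, 53×0.222 = 11.766, 53×0.236 = 12.508, 53×0.281 = 14.893, 53×0.148 = 7.844.
cat         O        E   (O−E)²/E
0           3    5.989     1.4918
1          13   11.766     0.1294
2          16   12.508     0.9749
3           1   14.893    12.9601
4          20    7.844    18.8384
Sum = 34.395

34.395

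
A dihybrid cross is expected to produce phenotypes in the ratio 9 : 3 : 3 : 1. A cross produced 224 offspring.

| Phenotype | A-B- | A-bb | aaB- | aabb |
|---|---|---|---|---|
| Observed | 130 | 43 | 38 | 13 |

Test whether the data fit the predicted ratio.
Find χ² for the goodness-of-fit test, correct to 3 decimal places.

0.603

Ratio total = 16. Expected counts: 224×9/16 = 126, 224×3/16 = 42, 224×3/16 = 42, 224×1/16 = 14.
χ² = (130−126)²/126 + (43−42)²/42 + (38−42)²/42 + (13−14)²/14
   = 0.1270 + 0.0238 + 0.3810 + 0.0714
Sum = 0.603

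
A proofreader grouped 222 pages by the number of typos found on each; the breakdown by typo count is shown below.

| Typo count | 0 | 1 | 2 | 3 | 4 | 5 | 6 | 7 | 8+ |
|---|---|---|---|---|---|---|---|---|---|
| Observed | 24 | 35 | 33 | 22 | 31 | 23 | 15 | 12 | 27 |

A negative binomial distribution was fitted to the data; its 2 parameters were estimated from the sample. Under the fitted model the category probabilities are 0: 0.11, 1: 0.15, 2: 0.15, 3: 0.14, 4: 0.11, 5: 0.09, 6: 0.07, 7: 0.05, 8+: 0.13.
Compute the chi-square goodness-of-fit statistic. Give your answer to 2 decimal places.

5.19

Expected counts E_i = n·p_i: 222×0.11 = 24.42, 222×0.15 = 33.3, 222×0.15 = 33.3, 222×0.14 = 31.08, 222×0.11 = 24.42, 222×0.09 = 19.98, 222×0.07 = 15.54, 222×0.05 = 11.1, 222×0.13 = 28.86.
χ² = (24−24.42)²/24.42 + (35−33.3)²/33.3 + (33−33.3)²/33.3 + (22−31.08)²/31.08 + (31−24.42)²/24.42 + (23−19.98)²/19.98 + (15−15.54)²/15.54 + (12−11.1)²/11.1 + (27−28.86)²/28.86
   = 0.007 + 0.087 + 0.003 + 2.653 + 1.773 + 0.456 + 0.019 + 0.073 + 0.120
Sum = 5.19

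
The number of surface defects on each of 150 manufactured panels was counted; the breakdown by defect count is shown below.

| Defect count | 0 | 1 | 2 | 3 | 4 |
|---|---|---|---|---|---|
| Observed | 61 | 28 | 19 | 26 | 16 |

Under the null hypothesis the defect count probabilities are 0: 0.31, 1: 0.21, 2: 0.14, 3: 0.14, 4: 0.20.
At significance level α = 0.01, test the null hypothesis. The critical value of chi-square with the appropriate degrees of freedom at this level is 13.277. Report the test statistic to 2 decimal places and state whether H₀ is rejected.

Expected counts E_i = n·p_i: 150×0.31 = 46.5, 150×0.21 = 31.5, 150×0.14 = 21, 150×0.14 = 21, 150×0.20 = 30.
cat         O        E   (O−E)²/E
0          61     46.5      4.522
1          28     31.5      0.389
2          19       21      0.190
3          26       21      1.190
4          16       30      6.533
Sum = 12.82
df = 4. Since 12.82 < 13.277, we do not reject H₀.

12.82; do not reject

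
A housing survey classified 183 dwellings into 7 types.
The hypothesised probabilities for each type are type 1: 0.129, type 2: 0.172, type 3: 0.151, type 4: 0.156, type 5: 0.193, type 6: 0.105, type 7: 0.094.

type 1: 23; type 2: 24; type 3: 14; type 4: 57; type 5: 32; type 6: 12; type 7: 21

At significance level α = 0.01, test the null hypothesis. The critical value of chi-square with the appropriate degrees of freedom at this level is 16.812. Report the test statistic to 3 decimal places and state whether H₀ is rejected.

Expected counts E_i = n·p_i: 183×0.129 = 23.607, 183×0.172 = 31.476, 183×0.151 = 27.633, 183×0.156 = 28.548, 183×0.193 = 35.319, 183×0.105 = 19.215, 183×0.094 = 17.202.
type 1: (23 − 23.607)²/23.607 = 0.368449/23.607 = 0.0156
type 2: (24 − 31.476)²/31.476 = 55.890576/31.476 = 1.7757
type 3: (14 − 27.633)²/27.633 = 185.858689/27.633 = 6.7260
type 4: (57 − 28.548)²/28.548 = 809.516304/28.548 = 28.3563
type 5: (32 − 35.319)²/35.319 = 11.015761/35.319 = 0.3119
type 6: (12 − 19.215)²/19.215 = 52.056225/19.215 = 2.7091
type 7: (21 − 17.202)²/17.202 = 14.424804/17.202 = 0.8386
Sum = 40.733
df = 6. Since 40.733 > 16.812, we reject H₀.

40.733; reject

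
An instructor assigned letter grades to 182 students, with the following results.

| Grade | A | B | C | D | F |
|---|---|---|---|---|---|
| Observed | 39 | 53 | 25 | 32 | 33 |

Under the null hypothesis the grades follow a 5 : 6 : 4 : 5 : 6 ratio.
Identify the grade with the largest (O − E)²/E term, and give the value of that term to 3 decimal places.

Ratio total = 26. Expected counts: 182×5/26 = 35, 182×6/26 = 42, 182×4/26 = 28, 182×5/26 = 35, 182×6/26 = 42.
A: (39 − 35)²/35 = 16/35 = 0.4571
B: (53 − 42)²/42 = 121/42 = 2.8810
C: (25 − 28)²/28 = 9/28 = 0.3214
D: (32 − 35)²/35 = 9/35 = 0.2571
F: (33 − 42)²/42 = 81/42 = 1.9286
The largest term is for B: 2.881.

B, 2.881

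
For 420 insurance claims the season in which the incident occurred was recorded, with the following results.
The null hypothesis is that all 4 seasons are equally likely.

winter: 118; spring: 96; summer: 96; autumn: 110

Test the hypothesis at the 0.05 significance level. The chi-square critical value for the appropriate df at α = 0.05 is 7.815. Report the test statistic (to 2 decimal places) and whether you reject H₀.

Expected count for each of the 4 categories: 420/4 = 105.
χ² = (118−105)²/105 + (96−105)²/105 + (96−105)²/105 + (110−105)²/105
   = 1.610 + 0.771 + 0.771 + 0.238
Sum = 3.39
df = 3. Since 3.39 < 7.815, we do not reject H₀.

3.39; do not reject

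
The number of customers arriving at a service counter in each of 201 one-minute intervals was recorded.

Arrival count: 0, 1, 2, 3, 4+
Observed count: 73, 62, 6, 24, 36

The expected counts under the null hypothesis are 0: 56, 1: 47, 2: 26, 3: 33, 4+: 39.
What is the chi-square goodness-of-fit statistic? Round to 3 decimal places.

28.018

χ² = (73−56)²/56 + (62−47)²/47 + (6−26)²/26 + (24−33)²/33 + (36−39)²/39
   = 5.1607 + 4.7872 + 15.3846 + 2.4545 + 0.2308
Sum = 28.018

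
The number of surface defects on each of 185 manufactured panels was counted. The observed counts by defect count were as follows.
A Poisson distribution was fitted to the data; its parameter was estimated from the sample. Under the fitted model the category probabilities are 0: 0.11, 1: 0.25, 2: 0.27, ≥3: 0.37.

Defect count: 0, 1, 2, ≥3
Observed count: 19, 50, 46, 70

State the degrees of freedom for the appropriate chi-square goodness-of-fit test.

There are k = 4 categories and 1 parameter estimated from the data, so df = 4 − 1 − 1 = 2.

2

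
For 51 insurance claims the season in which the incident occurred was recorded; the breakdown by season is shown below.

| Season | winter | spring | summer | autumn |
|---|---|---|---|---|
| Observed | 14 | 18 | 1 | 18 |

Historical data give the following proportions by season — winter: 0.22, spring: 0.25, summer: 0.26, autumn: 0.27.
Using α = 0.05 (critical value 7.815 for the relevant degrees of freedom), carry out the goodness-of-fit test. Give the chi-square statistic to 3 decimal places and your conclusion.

15.485; reject

Expected counts E_i = n·p_i: 51×0.22 = 11.22, 51×0.25 = 12.75, 51×0.26 = 13.26, 51×0.27 = 13.77.
χ² = (14−11.22)²/11.22 + (18−12.75)²/12.75 + (1−13.26)²/13.26 + (18−13.77)²/13.77
   = 0.6888 + 2.1618 + 11.3354 + 1.2994
Sum = 15.485
df = 3. Since 15.485 > 7.815, we reject H₀.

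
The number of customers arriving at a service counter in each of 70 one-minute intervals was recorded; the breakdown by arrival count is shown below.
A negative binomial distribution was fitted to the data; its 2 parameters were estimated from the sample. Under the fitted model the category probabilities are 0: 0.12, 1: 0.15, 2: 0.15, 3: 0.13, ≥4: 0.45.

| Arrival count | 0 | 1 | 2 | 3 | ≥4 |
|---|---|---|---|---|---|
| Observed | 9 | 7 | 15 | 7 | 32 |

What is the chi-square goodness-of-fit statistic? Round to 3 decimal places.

Expected counts E_i = n·p_i: 70×0.12 = 8.4, 70×0.15 = 10.5, 70×0.15 = 10.5, 70×0.13 = 9.1, 70×0.45 = 31.5.
cat         O        E   (O−E)²/E
0           9      8.4     0.0429
1           7     10.5     1.1667
2          15     10.5     1.9286
3           7      9.1     0.4846
≥4         32     31.5     0.0079
Sum = 3.631

3.631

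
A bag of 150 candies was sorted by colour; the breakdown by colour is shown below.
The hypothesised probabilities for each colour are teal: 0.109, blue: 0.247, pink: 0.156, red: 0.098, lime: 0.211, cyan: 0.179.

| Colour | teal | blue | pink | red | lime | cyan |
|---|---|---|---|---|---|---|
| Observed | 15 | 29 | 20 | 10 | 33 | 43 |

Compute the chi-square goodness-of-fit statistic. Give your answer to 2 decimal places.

13.63

Expected counts E_i = n·p_i: 150×0.109 = 16.35, 150×0.247 = 37.05, 150×0.156 = 23.4, 150×0.098 = 14.7, 150×0.211 = 31.65, 150×0.179 = 26.85.
cat         O        E   (O−E)²/E
teal       15    16.35      0.111
blue       29    37.05      1.749
pink       20     23.4      0.494
red        10     14.7      1.503
lime       33    31.65      0.058
cyan       43    26.85      9.714
Sum = 13.63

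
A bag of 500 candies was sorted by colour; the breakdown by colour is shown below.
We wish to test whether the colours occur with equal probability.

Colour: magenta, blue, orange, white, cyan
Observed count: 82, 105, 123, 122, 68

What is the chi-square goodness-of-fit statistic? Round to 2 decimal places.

Expected count for each of the 5 categories: 500/5 = 100.
χ² = (82−100)²/100 + (105−100)²/100 + (123−100)²/100 + (122−100)²/100 + (68−100)²/100
   = 3.240 + 0.250 + 5.290 + 4.840 + 10.240
Sum = 23.86

23.86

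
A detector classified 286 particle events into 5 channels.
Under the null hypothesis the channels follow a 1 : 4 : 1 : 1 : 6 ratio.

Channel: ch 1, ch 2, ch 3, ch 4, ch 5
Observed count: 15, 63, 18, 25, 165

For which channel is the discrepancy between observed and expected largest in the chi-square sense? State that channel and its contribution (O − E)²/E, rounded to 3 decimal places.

Ratio total = 13. Expected counts: 286×1/13 = 22, 286×4/13 = 88, 286×1/13 = 22, 286×1/13 = 22, 286×6/13 = 132.
ch 1: (15 − 22)²/22 = 49/22 = 2.2273
ch 2: (63 − 88)²/88 = 625/88 = 7.1023
ch 3: (18 − 22)²/22 = 16/22 = 0.7273
ch 4: (25 − 22)²/22 = 9/22 = 0.4091
ch 5: (165 − 132)²/132 = 1089/132 = 8.2500
The largest term is for ch 5: 8.250.

ch 5, 8.250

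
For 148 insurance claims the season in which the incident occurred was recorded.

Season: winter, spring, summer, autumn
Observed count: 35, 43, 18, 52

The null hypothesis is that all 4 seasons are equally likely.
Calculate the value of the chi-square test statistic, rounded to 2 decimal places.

Expected count for each of the 4 categories: 148/4 = 37.
winter: (35 − 37)²/37 = 4/37 = 0.108
spring: (43 − 37)²/37 = 36/37 = 0.973
summer: (18 − 37)²/37 = 361/37 = 9.757
autumn: (52 − 37)²/37 = 225/37 = 6.081
Sum = 16.92

16.92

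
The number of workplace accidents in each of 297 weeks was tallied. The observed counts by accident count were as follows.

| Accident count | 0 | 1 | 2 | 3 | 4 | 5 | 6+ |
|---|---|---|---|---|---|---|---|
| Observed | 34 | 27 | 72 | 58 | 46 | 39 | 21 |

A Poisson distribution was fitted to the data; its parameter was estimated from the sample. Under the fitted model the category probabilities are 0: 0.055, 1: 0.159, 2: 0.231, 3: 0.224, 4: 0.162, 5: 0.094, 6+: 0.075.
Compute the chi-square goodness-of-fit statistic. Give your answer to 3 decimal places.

Expected counts E_i = n·p_i: 297×0.055 = 16.335, 297×0.159 = 47.223, 297×0.231 = 68.607, 297×0.224 = 66.528, 297×0.162 = 48.114, 297×0.094 = 27.918, 297×0.075 = 22.275.
0: (34 − 16.335)²/16.335 = 312.052225/16.335 = 19.1033
1: (27 − 47.223)²/47.223 = 408.969729/47.223 = 8.6604
2: (72 − 68.607)²/68.607 = 11.512449/68.607 = 0.1678
3: (58 − 66.528)²/66.528 = 72.726784/66.528 = 1.0932
4: (46 − 48.114)²/48.114 = 4.468996/48.114 = 0.0929
5: (39 − 27.918)²/27.918 = 122.810724/27.918 = 4.3990
6+: (21 − 22.275)²/22.275 = 1.625625/22.275 = 0.0730
Sum = 33.590

33.590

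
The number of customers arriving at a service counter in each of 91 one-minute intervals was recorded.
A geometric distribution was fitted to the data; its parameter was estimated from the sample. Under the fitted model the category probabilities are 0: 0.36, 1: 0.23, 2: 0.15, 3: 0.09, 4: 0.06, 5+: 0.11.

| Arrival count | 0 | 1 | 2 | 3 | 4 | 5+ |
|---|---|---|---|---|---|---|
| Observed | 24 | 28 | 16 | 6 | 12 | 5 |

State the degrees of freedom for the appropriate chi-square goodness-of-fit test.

There are k = 6 categories and 1 parameter estimated from the data, so df = 6 − 1 − 1 = 4.

4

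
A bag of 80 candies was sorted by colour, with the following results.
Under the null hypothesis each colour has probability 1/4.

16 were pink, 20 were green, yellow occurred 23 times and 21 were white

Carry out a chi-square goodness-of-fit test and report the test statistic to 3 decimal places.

1.300

Under H₀ each category has probability 1/4, so each expected count is 80/4 = 20.
χ² = (16−20)²/20 + (20−20)²/20 + (23−20)²/20 + (21−20)²/20
   = 0.8000 + 0.0000 + 0.4500 + 0.0500
Sum = 1.300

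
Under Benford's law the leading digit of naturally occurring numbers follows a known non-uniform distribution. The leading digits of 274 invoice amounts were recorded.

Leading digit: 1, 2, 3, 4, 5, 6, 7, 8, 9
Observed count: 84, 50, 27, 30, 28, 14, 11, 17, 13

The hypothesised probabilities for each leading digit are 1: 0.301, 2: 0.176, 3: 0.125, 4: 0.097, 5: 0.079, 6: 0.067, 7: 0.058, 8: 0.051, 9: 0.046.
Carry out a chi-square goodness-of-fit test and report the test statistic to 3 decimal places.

Expected counts E_i = n·p_i: 274×0.301 = 82.474, 274×0.176 = 48.224, 274×0.125 = 34.25, 274×0.097 = 26.578, 274×0.079 = 21.646, 274×0.067 = 18.358, 274×0.058 = 15.892, 274×0.051 = 13.974, 274×0.046 = 12.604.
1: (84 − 82.474)²/82.474 = 2.328676/82.474 = 0.0282
2: (50 − 48.224)²/48.224 = 3.154176/48.224 = 0.0654
3: (27 − 34.25)²/34.25 = 52.5625/34.25 = 1.5347
4: (30 − 26.578)²/26.578 = 11.710084/26.578 = 0.4406
5: (28 − 21.646)²/21.646 = 40.373316/21.646 = 1.8652
6: (14 − 18.358)²/18.358 = 18.992164/18.358 = 1.0345
7: (11 − 15.892)²/15.892 = 23.931664/15.892 = 1.5059
8: (17 − 13.974)²/13.974 = 9.156676/13.974 = 0.6553
9: (13 − 12.604)²/12.604 = 0.156816/12.604 = 0.0124
Sum = 7.142

7.142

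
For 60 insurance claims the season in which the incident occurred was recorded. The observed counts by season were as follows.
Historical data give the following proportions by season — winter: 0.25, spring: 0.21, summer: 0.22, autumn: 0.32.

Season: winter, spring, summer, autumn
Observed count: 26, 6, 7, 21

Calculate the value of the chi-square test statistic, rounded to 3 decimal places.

14.605

Expected counts E_i = n·p_i: 60×0.25 = 15, 60×0.21 = 12.6, 60×0.22 = 13.2, 60×0.32 = 19.2.
χ² = (26−15)²/15 + (6−12.6)²/12.6 + (7−13.2)²/13.2 + (21−19.2)²/19.2
   = 8.0667 + 3.4571 + 2.9121 + 0.1688
Sum = 14.605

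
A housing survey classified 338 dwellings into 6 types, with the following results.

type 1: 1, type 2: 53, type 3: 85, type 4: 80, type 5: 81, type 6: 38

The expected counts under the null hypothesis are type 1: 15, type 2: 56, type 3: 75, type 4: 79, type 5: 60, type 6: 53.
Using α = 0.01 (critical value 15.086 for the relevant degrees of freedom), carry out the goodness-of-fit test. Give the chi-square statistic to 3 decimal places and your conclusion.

26.169; reject

cat         O        E   (O−E)²/E
type 1      1       15    13.0667
type 2     53       56     0.1607
type 3     85       75     1.3333
type 4     80       79     0.0127
type 5     81       60     7.3500
type 6     38       53     4.2453
Sum = 26.169
df = 5. Since 26.169 > 15.086, we reject H₀.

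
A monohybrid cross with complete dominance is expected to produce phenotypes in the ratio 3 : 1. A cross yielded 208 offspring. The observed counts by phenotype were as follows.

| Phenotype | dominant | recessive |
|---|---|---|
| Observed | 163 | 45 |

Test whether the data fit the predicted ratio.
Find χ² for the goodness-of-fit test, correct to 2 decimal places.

Ratio total = 4. Expected counts: 208×3/4 = 156, 208×1/4 = 52.
χ² = (163−156)²/156 + (45−52)²/52
   = 0.314 + 0.942
Sum = 1.26

1.26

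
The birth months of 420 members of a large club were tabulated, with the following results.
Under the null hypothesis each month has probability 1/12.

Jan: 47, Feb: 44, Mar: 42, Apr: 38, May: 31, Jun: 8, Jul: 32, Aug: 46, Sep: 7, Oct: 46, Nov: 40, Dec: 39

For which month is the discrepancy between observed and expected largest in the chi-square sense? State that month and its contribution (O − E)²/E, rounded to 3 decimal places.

Sep, 22.400

Expected count for each of the 12 categories: 420/12 = 35.
cat         O        E   (O−E)²/E
Jan        47       35     4.1143
Feb        44       35     2.3143
Mar        42       35     1.4000
Apr        38       35     0.2571
May        31       35     0.4571
Jun         8       35    20.8286
Jul        32       35     0.2571
Aug        46       35     3.4571
Sep         7       35    22.4000
Oct        46       35     3.4571
Nov        40       35     0.7143
Dec        39       35     0.4571
The largest term is for Sep: 22.400.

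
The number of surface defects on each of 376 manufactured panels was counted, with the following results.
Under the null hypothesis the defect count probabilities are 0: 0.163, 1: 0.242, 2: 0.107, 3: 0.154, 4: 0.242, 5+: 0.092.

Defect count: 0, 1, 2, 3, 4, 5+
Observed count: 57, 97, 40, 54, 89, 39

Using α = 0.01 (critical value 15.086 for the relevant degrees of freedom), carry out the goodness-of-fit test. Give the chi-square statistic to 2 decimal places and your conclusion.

1.57; do not reject

Expected counts E_i = n·p_i: 376×0.163 = 61.288, 376×0.242 = 90.992, 376×0.107 = 40.232, 376×0.154 = 57.904, 376×0.242 = 90.992, 376×0.092 = 34.592.
cat         O        E   (O−E)²/E
0          57   61.288      0.300
1          97   90.992      0.397
2          40   40.232      0.001
3          54   57.904      0.263
4          89   90.992      0.044
5+         39   34.592      0.562
Sum = 1.57
df = 5. Since 1.57 < 15.086, we do not reject H₀.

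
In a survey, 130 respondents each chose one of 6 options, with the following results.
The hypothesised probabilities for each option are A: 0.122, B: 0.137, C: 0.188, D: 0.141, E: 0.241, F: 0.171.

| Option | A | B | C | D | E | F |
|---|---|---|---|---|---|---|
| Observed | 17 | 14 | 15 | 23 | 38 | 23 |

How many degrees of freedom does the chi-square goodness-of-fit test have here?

There are k = 6 categories and no parameters were estimated from the data, so df = 6 − 1 = 5.

5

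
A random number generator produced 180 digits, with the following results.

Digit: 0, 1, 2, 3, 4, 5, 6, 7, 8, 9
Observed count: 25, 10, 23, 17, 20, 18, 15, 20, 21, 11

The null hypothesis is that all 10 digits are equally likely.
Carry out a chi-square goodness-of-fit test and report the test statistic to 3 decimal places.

Expected count for each of the 10 categories: 180/10 = 18.
cat         O        E   (O−E)²/E
0          25       18     2.7222
1          10       18     3.5556
2          23       18     1.3889
3          17       18     0.0556
4          20       18     0.2222
5          18       18     0.0000
6          15       18     0.5000
7          20       18     0.2222
8          21       18     0.5000
9          11       18     2.7222
Sum = 11.889

11.889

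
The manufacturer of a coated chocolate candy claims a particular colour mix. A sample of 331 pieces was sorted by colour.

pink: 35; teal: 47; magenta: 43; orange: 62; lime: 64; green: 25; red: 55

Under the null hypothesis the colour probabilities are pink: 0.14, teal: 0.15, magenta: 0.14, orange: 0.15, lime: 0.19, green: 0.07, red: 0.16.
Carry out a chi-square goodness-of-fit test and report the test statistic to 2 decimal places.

Expected counts E_i = n·p_i: 331×0.14 = 46.34, 331×0.15 = 49.65, 331×0.14 = 46.34, 331×0.15 = 49.65, 331×0.19 = 62.89, 331×0.07 = 23.17, 331×0.16 = 52.96.
cat          O        E   (O−E)²/E
pink        35    46.34      2.775
teal        47    49.65      0.141
magenta     43    46.34      0.241
orange      62    49.65      3.072
lime        64    62.89      0.020
green       25    23.17      0.145
red         55    52.96      0.079
Sum = 6.47

6.47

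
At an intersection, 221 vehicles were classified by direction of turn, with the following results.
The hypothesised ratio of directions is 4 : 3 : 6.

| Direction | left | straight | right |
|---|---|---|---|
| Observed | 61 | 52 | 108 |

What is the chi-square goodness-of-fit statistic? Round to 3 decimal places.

Ratio total = 13. Expected counts: 221×4/13 = 68, 221×3/13 = 51, 221×6/13 = 102.
left: (61 − 68)²/68 = 49/68 = 0.7206
straight: (52 − 51)²/51 = 1/51 = 0.0196
right: (108 − 102)²/102 = 36/102 = 0.3529
Sum = 1.093

1.093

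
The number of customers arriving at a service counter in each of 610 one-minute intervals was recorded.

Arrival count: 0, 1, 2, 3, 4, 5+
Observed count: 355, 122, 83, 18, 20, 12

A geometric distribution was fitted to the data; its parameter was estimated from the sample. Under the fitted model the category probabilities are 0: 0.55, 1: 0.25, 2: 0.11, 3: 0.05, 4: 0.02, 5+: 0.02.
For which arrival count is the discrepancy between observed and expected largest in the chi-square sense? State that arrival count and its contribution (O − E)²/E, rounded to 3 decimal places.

Expected counts E_i = n·p_i: 610×0.55 = 335.5, 610×0.25 = 152.5, 610×0.11 = 67.1, 610×0.05 = 30.5, 610×0.02 = 12.2, 610×0.02 = 12.2.
χ² = (355−335.5)²/335.5 + (122−152.5)²/152.5 + (83−67.1)²/67.1 + (18−30.5)²/30.5 + (20−12.2)²/12.2 + (12−12.2)²/12.2
   = 1.1334 + 6.1000 + 3.7677 + 5.1230 + 4.9869 + 0.0033
The largest term is for 1: 6.100.

1, 6.100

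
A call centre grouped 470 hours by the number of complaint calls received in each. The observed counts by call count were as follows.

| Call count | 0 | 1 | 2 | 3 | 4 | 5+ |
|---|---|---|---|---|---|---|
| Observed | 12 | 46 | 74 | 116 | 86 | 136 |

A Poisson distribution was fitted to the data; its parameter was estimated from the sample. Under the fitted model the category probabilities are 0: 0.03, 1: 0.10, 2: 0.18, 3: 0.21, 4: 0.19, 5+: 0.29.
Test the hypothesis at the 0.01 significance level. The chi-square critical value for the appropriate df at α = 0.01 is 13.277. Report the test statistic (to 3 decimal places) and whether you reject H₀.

Expected counts E_i = n·p_i: 470×0.03 = 14.1, 470×0.10 = 47, 470×0.18 = 84.6, 470×0.21 = 98.7, 470×0.19 = 89.3, 470×0.29 = 136.3.
0: (12 − 14.1)²/14.1 = 4.41/14.1 = 0.3128
1: (46 − 47)²/47 = 1/47 = 0.0213
2: (74 − 84.6)²/84.6 = 112.36/84.6 = 1.3281
3: (116 − 98.7)²/98.7 = 299.29/98.7 = 3.0323
4: (86 − 89.3)²/89.3 = 10.89/89.3 = 0.1219
5+: (136 − 136.3)²/136.3 = 0.09/136.3 = 0.0007
Sum = 4.817
df = 4. Since 4.817 < 13.277, we do not reject H₀.

4.817; do not reject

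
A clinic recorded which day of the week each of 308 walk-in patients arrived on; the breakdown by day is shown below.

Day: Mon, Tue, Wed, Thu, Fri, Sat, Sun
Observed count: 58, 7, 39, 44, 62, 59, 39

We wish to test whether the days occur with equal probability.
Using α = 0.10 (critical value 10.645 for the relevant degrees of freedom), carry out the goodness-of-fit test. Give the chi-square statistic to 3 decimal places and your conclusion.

Under H₀ each category has probability 1/7, so each expected count is 308/7 = 44.
χ² = (58−44)²/44 + (7−44)²/44 + (39−44)²/44 + (44−44)²/44 + (62−44)²/44 + (59−44)²/44 + (39−44)²/44
   = 4.4545 + 31.1136 + 0.5682 + 0.0000 + 7.3636 + 5.1136 + 0.5682
Sum = 49.182
df = 6. Since 49.182 > 10.645, we reject H₀.

49.182; reject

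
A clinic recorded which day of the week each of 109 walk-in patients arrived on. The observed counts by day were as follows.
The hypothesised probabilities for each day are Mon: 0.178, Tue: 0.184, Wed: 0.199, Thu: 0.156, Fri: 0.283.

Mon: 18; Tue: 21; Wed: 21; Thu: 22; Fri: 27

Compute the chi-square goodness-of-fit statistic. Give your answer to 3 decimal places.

2.115

Expected counts E_i = n·p_i: 109×0.178 = 19.402, 109×0.184 = 20.056, 109×0.199 = 21.691, 109×0.156 = 17.004, 109×0.283 = 30.847.
Mon: (18 − 19.402)²/19.402 = 1.965604/19.402 = 0.1013
Tue: (21 − 20.056)²/20.056 = 0.891136/20.056 = 0.0444
Wed: (21 − 21.691)²/21.691 = 0.477481/21.691 = 0.0220
Thu: (22 − 17.004)²/17.004 = 24.960016/17.004 = 1.4679
Fri: (27 − 30.847)²/30.847 = 14.799409/30.847 = 0.4798
Sum = 2.115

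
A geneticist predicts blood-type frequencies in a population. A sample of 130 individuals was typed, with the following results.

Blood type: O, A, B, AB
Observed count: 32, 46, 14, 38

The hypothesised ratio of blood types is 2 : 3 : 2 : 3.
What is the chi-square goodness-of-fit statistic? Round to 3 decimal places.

Ratio total = 10. Expected counts: 130×2/10 = 26, 130×3/10 = 39, 130×2/10 = 26, 130×3/10 = 39.
χ² = (32−26)²/26 + (46−39)²/39 + (14−26)²/26 + (38−39)²/39
   = 1.3846 + 1.2564 + 5.5385 + 0.0256
Sum = 8.205

8.205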